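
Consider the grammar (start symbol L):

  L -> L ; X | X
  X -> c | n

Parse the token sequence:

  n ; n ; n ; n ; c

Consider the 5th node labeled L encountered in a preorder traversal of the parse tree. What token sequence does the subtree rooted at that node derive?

n

[L [L [L [L [L [X n]] ; [X n]] ; [X n]] ; [X n]] ; [X c]]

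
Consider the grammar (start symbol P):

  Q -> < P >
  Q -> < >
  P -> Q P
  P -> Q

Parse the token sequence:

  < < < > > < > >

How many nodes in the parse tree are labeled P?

4

[P [Q < [P [Q < [P [Q < >]] >] [P [Q < >]]] >]]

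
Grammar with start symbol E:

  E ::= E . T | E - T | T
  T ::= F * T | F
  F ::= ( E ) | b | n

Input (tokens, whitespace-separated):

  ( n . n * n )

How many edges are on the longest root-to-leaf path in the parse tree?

7

[E [T [F ( [E [E [T [F n]]] . [T [F n] * [T [F n]]]] )]]]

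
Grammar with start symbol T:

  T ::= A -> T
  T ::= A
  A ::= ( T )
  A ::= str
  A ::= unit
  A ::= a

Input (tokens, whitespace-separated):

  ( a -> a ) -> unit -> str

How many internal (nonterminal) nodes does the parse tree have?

10

[T [A ( [T [A a] -> [T [A a]]] )] -> [T [A unit] -> [T [A str]]]]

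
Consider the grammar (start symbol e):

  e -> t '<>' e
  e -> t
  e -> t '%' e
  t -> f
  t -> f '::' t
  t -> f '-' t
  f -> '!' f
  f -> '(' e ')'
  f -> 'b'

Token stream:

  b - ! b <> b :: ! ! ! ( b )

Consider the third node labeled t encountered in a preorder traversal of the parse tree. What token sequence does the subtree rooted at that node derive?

b :: ! ! ! ( b )

[e [t [f b] - [t [f ! [f b]]]] <> [e [t [f b] :: [t [f ! [f ! [f ! [f ( [e [t [f b]]] )]]]]]]]]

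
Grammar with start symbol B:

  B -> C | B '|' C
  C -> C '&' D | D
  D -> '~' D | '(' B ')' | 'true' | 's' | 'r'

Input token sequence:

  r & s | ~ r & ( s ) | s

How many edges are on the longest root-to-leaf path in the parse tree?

[B [B [B [C [C [D r]] & [D s]]] | [C [C [D ~ [D r]]] & [D ( [B [C [D s]]] )]]] | [C [D s]]]

7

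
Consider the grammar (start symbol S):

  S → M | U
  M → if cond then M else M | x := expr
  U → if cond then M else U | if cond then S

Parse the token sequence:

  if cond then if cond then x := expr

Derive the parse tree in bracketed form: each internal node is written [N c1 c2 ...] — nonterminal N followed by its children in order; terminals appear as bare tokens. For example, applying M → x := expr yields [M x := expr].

S
U
if cond then S
if cond then U
if cond then if cond then S
if cond then if cond then M
if cond then if cond then x := expr

[S [U if cond then [S [U if cond then [S [M x := expr]]]]]]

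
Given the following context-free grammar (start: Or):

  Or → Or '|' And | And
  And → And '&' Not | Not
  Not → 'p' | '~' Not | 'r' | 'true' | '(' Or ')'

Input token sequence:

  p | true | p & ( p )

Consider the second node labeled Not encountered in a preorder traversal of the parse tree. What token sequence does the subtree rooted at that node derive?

true

[Or [Or [Or [And [Not p]]] | [And [Not true]]] | [And [And [Not p]] & [Not ( [Or [And [Not p]]] )]]]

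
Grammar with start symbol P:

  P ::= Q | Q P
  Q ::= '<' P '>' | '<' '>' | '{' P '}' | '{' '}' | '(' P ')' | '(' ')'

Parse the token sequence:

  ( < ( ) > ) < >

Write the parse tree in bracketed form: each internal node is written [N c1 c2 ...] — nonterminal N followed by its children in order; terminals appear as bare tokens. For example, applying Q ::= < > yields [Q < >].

[P [Q ( [P [Q < [P [Q ( )]] >]] )] [P [Q < >]]]

P
Q P
( P ) P
( Q ) P
( < P > ) P
( < Q > ) P
( < ( ) > ) P
( < ( ) > ) Q
( < ( ) > ) < >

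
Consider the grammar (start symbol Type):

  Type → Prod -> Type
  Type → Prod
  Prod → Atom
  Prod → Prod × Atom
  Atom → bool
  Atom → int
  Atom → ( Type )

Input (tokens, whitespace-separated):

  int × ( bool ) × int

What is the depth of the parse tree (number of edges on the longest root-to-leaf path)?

[Type [Prod [Prod [Prod [Atom int]] × [Atom ( [Type [Prod [Atom bool]]] )]] × [Atom int]]]

7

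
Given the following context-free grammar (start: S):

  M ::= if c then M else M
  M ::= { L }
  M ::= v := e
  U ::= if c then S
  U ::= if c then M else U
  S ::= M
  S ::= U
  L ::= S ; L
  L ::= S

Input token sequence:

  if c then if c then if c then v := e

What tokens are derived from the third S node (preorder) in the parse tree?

if c then v := e

[S [U if c then [S [U if c then [S [U if c then [S [M v := e]]]]]]]]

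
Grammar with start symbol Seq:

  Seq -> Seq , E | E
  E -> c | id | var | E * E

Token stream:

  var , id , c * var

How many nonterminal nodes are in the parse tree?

8

[Seq [Seq [Seq [E var]] , [E id]] , [E [E c] * [E var]]]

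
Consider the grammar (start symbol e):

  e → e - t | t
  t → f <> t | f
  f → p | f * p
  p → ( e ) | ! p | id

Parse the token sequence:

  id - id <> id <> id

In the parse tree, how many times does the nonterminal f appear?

4

[e [e [t [f [p id]]]] - [t [f [p id]] <> [t [f [p id]] <> [t [f [p id]]]]]]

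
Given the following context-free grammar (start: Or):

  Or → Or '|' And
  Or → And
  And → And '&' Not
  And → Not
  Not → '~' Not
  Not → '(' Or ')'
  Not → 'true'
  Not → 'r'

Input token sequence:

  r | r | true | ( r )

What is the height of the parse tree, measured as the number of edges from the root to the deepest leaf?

[Or [Or [Or [Or [And [Not r]]] | [And [Not r]]] | [And [Not true]]] | [And [Not ( [Or [And [Not r]]] )]]]

6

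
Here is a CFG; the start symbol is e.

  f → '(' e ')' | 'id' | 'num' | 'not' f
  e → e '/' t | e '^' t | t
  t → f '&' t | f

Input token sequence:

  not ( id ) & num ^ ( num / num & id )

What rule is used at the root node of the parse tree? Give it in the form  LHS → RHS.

[e [e [t [f not [f ( [e [t [f id]]] )]] & [t [f num]]]] ^ [t [f ( [e [e [t [f num]]] / [t [f num] & [t [f id]]]] )]]]

e → e '^' t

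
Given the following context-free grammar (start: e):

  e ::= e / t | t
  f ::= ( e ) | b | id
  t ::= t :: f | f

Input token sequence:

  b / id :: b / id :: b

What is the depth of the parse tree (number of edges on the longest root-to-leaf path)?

[e [e [e [t [f b]]] / [t [t [f id]] :: [f b]]] / [t [t [f id]] :: [f b]]]

5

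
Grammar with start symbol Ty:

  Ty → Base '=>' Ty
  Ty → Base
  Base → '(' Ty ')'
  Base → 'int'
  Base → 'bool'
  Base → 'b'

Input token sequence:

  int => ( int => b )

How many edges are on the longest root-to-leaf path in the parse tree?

6

[Ty [Base int] => [Ty [Base ( [Ty [Base int] => [Ty [Base b]]] )]]]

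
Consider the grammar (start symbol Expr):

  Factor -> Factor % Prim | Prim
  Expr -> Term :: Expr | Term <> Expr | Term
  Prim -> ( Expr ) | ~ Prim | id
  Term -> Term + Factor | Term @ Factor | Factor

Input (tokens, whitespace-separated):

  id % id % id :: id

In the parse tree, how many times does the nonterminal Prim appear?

4

[Expr [Term [Factor [Factor [Factor [Prim id]] % [Prim id]] % [Prim id]]] :: [Expr [Term [Factor [Prim id]]]]]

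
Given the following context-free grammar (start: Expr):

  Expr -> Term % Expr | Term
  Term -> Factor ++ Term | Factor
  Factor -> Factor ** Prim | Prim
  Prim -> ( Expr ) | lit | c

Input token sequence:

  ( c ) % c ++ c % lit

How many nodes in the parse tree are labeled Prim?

5

[Expr [Term [Factor [Prim ( [Expr [Term [Factor [Prim c]]]] )]]] % [Expr [Term [Factor [Prim c]] ++ [Term [Factor [Prim c]]]] % [Expr [Term [Factor [Prim lit]]]]]]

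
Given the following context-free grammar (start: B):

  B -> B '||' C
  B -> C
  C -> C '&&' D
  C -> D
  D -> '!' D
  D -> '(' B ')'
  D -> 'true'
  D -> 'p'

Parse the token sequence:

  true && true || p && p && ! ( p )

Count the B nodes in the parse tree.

[B [B [C [C [D true]] && [D true]]] || [C [C [C [D p]] && [D p]] && [D ! [D ( [B [C [D p]]] )]]]]

3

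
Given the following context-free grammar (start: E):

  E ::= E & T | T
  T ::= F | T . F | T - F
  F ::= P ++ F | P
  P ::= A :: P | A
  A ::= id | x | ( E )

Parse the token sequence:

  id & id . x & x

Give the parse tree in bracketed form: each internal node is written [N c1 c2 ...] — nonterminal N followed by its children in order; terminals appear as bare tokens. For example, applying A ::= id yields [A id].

E
E & T
E & T & T
T & T & T
F & T & T
P & T & T
A & T & T
id & T & T
id & T . F & T
id & F . F & T
id & P . F & T
id & A . F & T
id & id . F & T
id & id . P & T
id & id . A & T
id & id . x & T
id & id . x & F
id & id . x & P
id & id . x & A
id & id . x & x

[E [E [E [T [F [P [A id]]]]] & [T [T [F [P [A id]]]] . [F [P [A x]]]]] & [T [F [P [A x]]]]]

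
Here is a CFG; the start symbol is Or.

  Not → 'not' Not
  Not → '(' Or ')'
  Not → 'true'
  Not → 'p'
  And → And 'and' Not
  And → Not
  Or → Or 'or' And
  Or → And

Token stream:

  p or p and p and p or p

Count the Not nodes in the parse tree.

5

[Or [Or [Or [And [Not p]]] or [And [And [And [Not p]] and [Not p]] and [Not p]]] or [And [Not p]]]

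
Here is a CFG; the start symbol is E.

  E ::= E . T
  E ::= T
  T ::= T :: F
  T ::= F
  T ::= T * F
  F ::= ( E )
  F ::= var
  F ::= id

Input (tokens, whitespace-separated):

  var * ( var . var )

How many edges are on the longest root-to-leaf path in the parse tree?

[E [T [T [F var]] * [F ( [E [E [T [F var]]] . [T [F var]]] )]]]

7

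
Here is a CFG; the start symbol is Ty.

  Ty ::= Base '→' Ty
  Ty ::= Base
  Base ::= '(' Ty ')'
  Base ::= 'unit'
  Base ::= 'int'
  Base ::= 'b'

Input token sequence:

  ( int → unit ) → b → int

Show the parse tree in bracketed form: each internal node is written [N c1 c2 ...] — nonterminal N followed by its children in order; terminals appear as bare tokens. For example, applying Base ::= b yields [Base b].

[Ty [Base ( [Ty [Base int] → [Ty [Base unit]]] )] → [Ty [Base b] → [Ty [Base int]]]]

Ty
Base → Ty
( Ty ) → Ty
( Base → Ty ) → Ty
( int → Ty ) → Ty
( int → Base ) → Ty
( int → unit ) → Ty
( int → unit ) → Base → Ty
( int → unit ) → b → Ty
( int → unit ) → b → Base
( int → unit ) → b → int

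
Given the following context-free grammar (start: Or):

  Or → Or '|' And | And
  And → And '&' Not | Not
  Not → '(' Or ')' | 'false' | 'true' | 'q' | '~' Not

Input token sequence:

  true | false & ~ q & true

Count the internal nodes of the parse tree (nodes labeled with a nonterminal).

11

[Or [Or [And [Not true]]] | [And [And [And [Not false]] & [Not ~ [Not q]]] & [Not true]]]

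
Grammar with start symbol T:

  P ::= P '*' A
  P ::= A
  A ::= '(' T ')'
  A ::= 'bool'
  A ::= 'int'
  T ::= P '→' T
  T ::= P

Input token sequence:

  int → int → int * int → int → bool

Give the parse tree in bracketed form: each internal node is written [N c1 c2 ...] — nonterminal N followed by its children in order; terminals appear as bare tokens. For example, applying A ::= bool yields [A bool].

T
P → T
A → T
int → T
int → P → T
int → A → T
int → int → T
int → int → P → T
int → int → P * A → T
int → int → A * A → T
int → int → int * A → T
int → int → int * int → T
int → int → int * int → P → T
int → int → int * int → A → T
int → int → int * int → int → T
int → int → int * int → int → P
int → int → int * int → int → A
int → int → int * int → int → bool

[T [P [A int]] → [T [P [A int]] → [T [P [P [A int]] * [A int]] → [T [P [A int]] → [T [P [A bool]]]]]]]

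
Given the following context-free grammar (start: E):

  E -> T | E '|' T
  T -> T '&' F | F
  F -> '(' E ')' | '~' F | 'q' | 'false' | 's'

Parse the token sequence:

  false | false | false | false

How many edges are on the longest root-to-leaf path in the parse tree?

[E [E [E [E [T [F false]]] | [T [F false]]] | [T [F false]]] | [T [F false]]]

6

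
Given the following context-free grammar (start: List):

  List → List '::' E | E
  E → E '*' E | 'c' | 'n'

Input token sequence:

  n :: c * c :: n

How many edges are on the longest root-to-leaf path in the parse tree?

[List [List [List [E n]] :: [E [E c] * [E c]]] :: [E n]]

4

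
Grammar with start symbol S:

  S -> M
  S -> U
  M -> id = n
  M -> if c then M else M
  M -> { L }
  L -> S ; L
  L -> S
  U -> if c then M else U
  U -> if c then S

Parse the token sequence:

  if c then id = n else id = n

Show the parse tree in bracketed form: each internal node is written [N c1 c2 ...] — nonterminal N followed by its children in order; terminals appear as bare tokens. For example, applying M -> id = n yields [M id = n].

S
M
if c then M else M
if c then id = n else M
if c then id = n else id = n

[S [M if c then [M id = n] else [M id = n]]]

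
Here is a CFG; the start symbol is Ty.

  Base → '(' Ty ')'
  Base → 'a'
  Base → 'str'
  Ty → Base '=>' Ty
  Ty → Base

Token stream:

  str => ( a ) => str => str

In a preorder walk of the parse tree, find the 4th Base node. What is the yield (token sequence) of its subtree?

[Ty [Base str] => [Ty [Base ( [Ty [Base a]] )] => [Ty [Base str] => [Ty [Base str]]]]]

str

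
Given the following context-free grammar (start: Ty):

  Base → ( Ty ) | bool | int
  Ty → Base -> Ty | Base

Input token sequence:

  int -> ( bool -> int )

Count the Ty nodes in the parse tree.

[Ty [Base int] -> [Ty [Base ( [Ty [Base bool] -> [Ty [Base int]]] )]]]

4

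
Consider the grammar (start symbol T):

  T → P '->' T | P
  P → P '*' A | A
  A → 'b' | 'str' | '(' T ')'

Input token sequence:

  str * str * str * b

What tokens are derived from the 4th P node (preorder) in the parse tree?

str

[T [P [P [P [P [A str]] * [A str]] * [A str]] * [A b]]]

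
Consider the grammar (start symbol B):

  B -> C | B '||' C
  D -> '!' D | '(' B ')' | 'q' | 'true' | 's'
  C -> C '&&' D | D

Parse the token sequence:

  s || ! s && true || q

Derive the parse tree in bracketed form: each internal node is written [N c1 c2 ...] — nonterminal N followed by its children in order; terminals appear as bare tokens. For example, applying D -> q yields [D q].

[B [B [B [C [D s]]] || [C [C [D ! [D s]]] && [D true]]] || [C [D q]]]

B
B || C
B || C || C
C || C || C
D || C || C
s || C || C
s || C && D || C
s || D && D || C
s || ! D && D || C
s || ! s && D || C
s || ! s && true || C
s || ! s && true || D
s || ! s && true || q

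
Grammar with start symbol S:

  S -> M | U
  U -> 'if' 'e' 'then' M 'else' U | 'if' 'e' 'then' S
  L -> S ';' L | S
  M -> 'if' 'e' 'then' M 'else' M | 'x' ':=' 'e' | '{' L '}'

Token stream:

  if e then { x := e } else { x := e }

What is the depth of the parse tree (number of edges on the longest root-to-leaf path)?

[S [M if e then [M { [L [S [M x := e]]] }] else [M { [L [S [M x := e]]] }]]]

6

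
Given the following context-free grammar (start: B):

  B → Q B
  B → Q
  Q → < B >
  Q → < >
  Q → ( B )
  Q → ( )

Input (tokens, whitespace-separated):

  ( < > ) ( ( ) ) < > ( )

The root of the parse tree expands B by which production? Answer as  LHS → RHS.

[B [Q ( [B [Q < >]] )] [B [Q ( [B [Q ( )]] )] [B [Q < >] [B [Q ( )]]]]]

B → Q B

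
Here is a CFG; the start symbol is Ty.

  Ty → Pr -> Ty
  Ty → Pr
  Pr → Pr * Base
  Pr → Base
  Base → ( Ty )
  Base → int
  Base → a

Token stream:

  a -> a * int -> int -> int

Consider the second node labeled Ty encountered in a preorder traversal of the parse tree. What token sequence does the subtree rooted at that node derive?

[Ty [Pr [Base a]] -> [Ty [Pr [Pr [Base a]] * [Base int]] -> [Ty [Pr [Base int]] -> [Ty [Pr [Base int]]]]]]

a * int -> int -> int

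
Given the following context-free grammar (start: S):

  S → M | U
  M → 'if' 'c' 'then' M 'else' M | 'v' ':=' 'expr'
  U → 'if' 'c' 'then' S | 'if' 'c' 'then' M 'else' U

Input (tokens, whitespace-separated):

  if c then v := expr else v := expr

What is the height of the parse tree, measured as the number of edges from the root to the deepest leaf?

[S [M if c then [M v := expr] else [M v := expr]]]

3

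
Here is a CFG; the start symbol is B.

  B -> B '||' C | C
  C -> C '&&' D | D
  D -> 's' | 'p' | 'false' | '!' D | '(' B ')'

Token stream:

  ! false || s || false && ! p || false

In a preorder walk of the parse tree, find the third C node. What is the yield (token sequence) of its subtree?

[B [B [B [B [C [D ! [D false]]]] || [C [D s]]] || [C [C [D false]] && [D ! [D p]]]] || [C [D false]]]

false && ! p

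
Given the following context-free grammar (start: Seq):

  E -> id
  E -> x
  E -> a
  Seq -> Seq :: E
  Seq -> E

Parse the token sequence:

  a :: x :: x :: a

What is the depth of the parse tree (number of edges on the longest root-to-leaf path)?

[Seq [Seq [Seq [Seq [E a]] :: [E x]] :: [E x]] :: [E a]]

5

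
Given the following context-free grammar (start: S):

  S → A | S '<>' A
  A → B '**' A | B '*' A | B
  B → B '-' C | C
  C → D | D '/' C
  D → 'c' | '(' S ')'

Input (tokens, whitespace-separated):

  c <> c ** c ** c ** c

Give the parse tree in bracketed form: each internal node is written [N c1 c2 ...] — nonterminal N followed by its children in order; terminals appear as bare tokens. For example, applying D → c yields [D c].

S
S <> A
A <> A
B <> A
C <> A
D <> A
c <> A
c <> B ** A
c <> C ** A
c <> D ** A
c <> c ** A
c <> c ** B ** A
c <> c ** C ** A
c <> c ** D ** A
c <> c ** c ** A
c <> c ** c ** B ** A
c <> c ** c ** C ** A
c <> c ** c ** D ** A
c <> c ** c ** c ** A
c <> c ** c ** c ** B
c <> c ** c ** c ** C
c <> c ** c ** c ** D
c <> c ** c ** c ** c

[S [S [A [B [C [D c]]]]] <> [A [B [C [D c]]] ** [A [B [C [D c]]] ** [A [B [C [D c]]] ** [A [B [C [D c]]]]]]]]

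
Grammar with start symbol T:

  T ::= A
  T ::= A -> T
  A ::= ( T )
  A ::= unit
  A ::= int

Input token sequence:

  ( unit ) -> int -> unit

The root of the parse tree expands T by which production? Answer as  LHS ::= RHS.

[T [A ( [T [A unit]] )] -> [T [A int] -> [T [A unit]]]]

T ::= A -> T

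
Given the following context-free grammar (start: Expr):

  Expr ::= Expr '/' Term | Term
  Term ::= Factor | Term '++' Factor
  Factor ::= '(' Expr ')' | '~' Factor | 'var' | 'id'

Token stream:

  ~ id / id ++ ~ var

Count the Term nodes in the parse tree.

[Expr [Expr [Term [Factor ~ [Factor id]]]] / [Term [Term [Factor id]] ++ [Factor ~ [Factor var]]]]

3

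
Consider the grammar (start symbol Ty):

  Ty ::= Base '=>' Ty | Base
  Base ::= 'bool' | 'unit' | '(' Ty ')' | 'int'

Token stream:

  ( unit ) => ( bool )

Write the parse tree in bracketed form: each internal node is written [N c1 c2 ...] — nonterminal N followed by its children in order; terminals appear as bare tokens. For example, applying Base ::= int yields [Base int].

[Ty [Base ( [Ty [Base unit]] )] => [Ty [Base ( [Ty [Base bool]] )]]]

Ty
Base => Ty
( Ty ) => Ty
( Base ) => Ty
( unit ) => Ty
( unit ) => Base
( unit ) => ( Ty )
( unit ) => ( Base )
( unit ) => ( bool )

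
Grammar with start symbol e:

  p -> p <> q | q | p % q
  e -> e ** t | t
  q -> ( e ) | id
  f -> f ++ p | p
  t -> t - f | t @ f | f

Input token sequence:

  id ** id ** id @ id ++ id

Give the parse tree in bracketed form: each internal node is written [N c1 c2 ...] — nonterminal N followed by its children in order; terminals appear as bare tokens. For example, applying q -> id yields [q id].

[e [e [e [t [f [p [q id]]]]] ** [t [f [p [q id]]]]] ** [t [t [f [p [q id]]]] @ [f [f [p [q id]]] ++ [p [q id]]]]]

e
e ** t
e ** t ** t
t ** t ** t
f ** t ** t
p ** t ** t
q ** t ** t
id ** t ** t
id ** f ** t
id ** p ** t
id ** q ** t
id ** id ** t
id ** id ** t @ f
id ** id ** f @ f
id ** id ** p @ f
id ** id ** q @ f
id ** id ** id @ f
id ** id ** id @ f ++ p
id ** id ** id @ p ++ p
id ** id ** id @ q ++ p
id ** id ** id @ id ++ p
id ** id ** id @ id ++ q
id ** id ** id @ id ++ id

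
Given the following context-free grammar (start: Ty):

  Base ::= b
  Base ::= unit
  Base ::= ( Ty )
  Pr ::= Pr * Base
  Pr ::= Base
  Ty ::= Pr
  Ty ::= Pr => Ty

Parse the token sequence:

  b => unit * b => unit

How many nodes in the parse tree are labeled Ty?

3

[Ty [Pr [Base b]] => [Ty [Pr [Pr [Base unit]] * [Base b]] => [Ty [Pr [Base unit]]]]]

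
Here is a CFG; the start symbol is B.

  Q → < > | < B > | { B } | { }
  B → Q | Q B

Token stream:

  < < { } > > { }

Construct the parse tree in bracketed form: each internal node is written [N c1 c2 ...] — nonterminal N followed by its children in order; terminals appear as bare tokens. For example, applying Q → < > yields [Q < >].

B
Q B
< B > B
< Q > B
< < B > > B
< < Q > > B
< < { } > > B
< < { } > > Q
< < { } > > { }

[B [Q < [B [Q < [B [Q { }]] >]] >] [B [Q { }]]]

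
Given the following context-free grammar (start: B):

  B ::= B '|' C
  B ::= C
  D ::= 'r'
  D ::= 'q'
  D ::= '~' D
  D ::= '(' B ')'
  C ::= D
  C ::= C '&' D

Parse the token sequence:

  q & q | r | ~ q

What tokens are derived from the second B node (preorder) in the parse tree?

[B [B [B [C [C [D q]] & [D q]]] | [C [D r]]] | [C [D ~ [D q]]]]

q & q | r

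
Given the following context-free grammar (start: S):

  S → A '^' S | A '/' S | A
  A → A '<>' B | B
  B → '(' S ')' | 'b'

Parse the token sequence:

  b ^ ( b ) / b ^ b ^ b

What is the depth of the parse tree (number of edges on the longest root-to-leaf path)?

7

[S [A [B b]] ^ [S [A [B ( [S [A [B b]]] )]] / [S [A [B b]] ^ [S [A [B b]] ^ [S [A [B b]]]]]]]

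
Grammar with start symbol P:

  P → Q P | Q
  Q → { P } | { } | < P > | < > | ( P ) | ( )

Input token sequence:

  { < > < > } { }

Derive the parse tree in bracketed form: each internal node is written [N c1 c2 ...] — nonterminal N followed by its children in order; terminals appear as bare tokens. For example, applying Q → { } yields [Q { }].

P
Q P
{ P } P
{ Q P } P
{ < > P } P
{ < > Q } P
{ < > < > } P
{ < > < > } Q
{ < > < > } { }

[P [Q { [P [Q < >] [P [Q < >]]] }] [P [Q { }]]]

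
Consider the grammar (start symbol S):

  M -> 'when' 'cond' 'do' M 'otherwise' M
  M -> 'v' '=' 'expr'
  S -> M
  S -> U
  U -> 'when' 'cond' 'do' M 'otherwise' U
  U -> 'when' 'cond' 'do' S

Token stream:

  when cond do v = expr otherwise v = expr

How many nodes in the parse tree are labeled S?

1

[S [M when cond do [M v = expr] otherwise [M v = expr]]]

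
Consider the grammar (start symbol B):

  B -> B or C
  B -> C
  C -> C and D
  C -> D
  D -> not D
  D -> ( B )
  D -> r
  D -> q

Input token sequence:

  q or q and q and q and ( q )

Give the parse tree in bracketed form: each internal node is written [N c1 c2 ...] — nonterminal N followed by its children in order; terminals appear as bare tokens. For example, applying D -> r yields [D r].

B
B or C
C or C
D or C
q or C
q or C and D
q or C and D and D
q or C and D and D and D
q or D and D and D and D
q or q and D and D and D
q or q and q and D and D
q or q and q and q and D
q or q and q and q and ( B )
q or q and q and q and ( C )
q or q and q and q and ( D )
q or q and q and q and ( q )

[B [B [C [D q]]] or [C [C [C [C [D q]] and [D q]] and [D q]] and [D ( [B [C [D q]]] )]]]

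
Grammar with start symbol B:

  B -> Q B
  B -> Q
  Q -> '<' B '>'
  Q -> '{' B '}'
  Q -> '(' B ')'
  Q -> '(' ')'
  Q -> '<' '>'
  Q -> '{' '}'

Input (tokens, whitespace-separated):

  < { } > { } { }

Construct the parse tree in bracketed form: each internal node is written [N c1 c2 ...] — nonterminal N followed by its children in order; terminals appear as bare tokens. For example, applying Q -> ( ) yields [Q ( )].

[B [Q < [B [Q { }]] >] [B [Q { }] [B [Q { }]]]]

B
Q B
< B > B
< Q > B
< { } > B
< { } > Q B
< { } > { } B
< { } > { } Q
< { } > { } { }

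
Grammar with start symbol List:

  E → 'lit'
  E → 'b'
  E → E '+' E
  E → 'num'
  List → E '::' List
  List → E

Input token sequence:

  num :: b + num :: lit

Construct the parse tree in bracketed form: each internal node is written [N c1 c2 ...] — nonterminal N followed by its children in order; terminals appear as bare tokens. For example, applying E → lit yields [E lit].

List
E :: List
num :: List
num :: E :: List
num :: E + E :: List
num :: b + E :: List
num :: b + num :: List
num :: b + num :: E
num :: b + num :: lit

[List [E num] :: [List [E [E b] + [E num]] :: [List [E lit]]]]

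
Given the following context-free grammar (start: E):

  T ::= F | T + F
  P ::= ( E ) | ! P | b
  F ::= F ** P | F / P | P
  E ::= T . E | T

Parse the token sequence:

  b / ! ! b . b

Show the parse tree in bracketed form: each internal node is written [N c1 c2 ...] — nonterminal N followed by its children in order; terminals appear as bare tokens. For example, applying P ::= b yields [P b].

[E [T [F [F [P b]] / [P ! [P ! [P b]]]]] . [E [T [F [P b]]]]]

E
T . E
F . E
F / P . E
P / P . E
b / P . E
b / ! P . E
b / ! ! P . E
b / ! ! b . E
b / ! ! b . T
b / ! ! b . F
b / ! ! b . P
b / ! ! b . b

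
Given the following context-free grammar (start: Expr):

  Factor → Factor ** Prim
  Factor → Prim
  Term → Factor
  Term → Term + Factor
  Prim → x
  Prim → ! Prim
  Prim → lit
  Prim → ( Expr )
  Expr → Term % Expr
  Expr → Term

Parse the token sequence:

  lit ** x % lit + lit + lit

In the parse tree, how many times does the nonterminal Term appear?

[Expr [Term [Factor [Factor [Prim lit]] ** [Prim x]]] % [Expr [Term [Term [Term [Factor [Prim lit]]] + [Factor [Prim lit]]] + [Factor [Prim lit]]]]]

4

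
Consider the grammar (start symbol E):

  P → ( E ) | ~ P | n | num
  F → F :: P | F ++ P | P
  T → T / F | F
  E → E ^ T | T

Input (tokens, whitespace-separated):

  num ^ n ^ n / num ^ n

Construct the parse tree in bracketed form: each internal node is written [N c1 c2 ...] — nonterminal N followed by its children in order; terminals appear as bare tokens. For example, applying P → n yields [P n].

E
E ^ T
E ^ T ^ T
E ^ T ^ T ^ T
T ^ T ^ T ^ T
F ^ T ^ T ^ T
P ^ T ^ T ^ T
num ^ T ^ T ^ T
num ^ F ^ T ^ T
num ^ P ^ T ^ T
num ^ n ^ T ^ T
num ^ n ^ T / F ^ T
num ^ n ^ F / F ^ T
num ^ n ^ P / F ^ T
num ^ n ^ n / F ^ T
num ^ n ^ n / P ^ T
num ^ n ^ n / num ^ T
num ^ n ^ n / num ^ F
num ^ n ^ n / num ^ P
num ^ n ^ n / num ^ n

[E [E [E [E [T [F [P num]]]] ^ [T [F [P n]]]] ^ [T [T [F [P n]]] / [F [P num]]]] ^ [T [F [P n]]]]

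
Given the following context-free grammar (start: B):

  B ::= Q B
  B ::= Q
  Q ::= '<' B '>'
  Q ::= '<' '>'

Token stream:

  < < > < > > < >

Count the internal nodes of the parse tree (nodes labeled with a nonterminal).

8

[B [Q < [B [Q < >] [B [Q < >]]] >] [B [Q < >]]]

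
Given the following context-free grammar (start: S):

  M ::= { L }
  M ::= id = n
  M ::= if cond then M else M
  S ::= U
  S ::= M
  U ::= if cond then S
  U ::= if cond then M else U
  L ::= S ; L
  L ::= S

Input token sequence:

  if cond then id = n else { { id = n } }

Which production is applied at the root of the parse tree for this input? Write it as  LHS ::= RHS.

[S [M if cond then [M id = n] else [M { [L [S [M { [L [S [M id = n]]] }]]] }]]]

S ::= M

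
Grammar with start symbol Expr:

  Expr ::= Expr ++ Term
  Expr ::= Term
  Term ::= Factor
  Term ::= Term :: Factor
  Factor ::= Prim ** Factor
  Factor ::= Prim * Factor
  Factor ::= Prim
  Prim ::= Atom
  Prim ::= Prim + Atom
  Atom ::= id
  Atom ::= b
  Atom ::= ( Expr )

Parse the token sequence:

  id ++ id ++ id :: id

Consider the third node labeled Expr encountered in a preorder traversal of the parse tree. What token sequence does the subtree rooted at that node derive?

[Expr [Expr [Expr [Term [Factor [Prim [Atom id]]]]] ++ [Term [Factor [Prim [Atom id]]]]] ++ [Term [Term [Factor [Prim [Atom id]]]] :: [Factor [Prim [Atom id]]]]]

id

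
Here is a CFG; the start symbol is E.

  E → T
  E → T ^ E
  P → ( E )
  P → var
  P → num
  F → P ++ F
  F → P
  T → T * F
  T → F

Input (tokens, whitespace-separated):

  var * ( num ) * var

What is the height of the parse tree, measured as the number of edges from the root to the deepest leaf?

9

[E [T [T [T [F [P var]]] * [F [P ( [E [T [F [P num]]]] )]]] * [F [P var]]]]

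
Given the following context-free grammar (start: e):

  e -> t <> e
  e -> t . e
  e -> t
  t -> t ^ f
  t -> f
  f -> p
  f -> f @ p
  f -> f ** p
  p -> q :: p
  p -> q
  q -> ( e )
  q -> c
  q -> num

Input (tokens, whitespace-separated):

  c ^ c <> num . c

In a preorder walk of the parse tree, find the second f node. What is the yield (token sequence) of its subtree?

[e [t [t [f [p [q c]]]] ^ [f [p [q c]]]] <> [e [t [f [p [q num]]]] . [e [t [f [p [q c]]]]]]]

c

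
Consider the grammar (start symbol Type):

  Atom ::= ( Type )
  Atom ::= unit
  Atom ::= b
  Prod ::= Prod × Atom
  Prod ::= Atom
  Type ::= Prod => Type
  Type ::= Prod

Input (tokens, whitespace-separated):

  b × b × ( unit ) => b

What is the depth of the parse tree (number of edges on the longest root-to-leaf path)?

[Type [Prod [Prod [Prod [Atom b]] × [Atom b]] × [Atom ( [Type [Prod [Atom unit]]] )]] => [Type [Prod [Atom b]]]]

6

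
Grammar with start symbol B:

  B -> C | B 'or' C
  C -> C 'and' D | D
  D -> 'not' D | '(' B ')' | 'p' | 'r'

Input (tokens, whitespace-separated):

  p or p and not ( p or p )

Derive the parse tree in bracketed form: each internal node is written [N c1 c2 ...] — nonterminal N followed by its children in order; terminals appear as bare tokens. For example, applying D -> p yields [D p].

[B [B [C [D p]]] or [C [C [D p]] and [D not [D ( [B [B [C [D p]]] or [C [D p]]] )]]]]

B
B or C
C or C
D or C
p or C
p or C and D
p or D and D
p or p and D
p or p and not D
p or p and not ( B )
p or p and not ( B or C )
p or p and not ( C or C )
p or p and not ( D or C )
p or p and not ( p or C )
p or p and not ( p or D )
p or p and not ( p or p )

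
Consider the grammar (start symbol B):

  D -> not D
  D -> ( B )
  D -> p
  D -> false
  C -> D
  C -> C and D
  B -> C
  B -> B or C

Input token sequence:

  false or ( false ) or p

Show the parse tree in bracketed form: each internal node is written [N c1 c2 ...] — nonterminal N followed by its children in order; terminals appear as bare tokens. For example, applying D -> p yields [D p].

B
B or C
B or C or C
C or C or C
D or C or C
false or C or C
false or D or C
false or ( B ) or C
false or ( C ) or C
false or ( D ) or C
false or ( false ) or C
false or ( false ) or D
false or ( false ) or p

[B [B [B [C [D false]]] or [C [D ( [B [C [D false]]] )]]] or [C [D p]]]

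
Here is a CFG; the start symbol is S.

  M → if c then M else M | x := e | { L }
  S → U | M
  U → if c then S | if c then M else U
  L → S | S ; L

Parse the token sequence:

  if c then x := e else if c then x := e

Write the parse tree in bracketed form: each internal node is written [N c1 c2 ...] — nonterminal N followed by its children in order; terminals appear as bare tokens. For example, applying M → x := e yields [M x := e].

[S [U if c then [M x := e] else [U if c then [S [M x := e]]]]]

S
U
if c then M else U
if c then x := e else U
if c then x := e else if c then S
if c then x := e else if c then M
if c then x := e else if c then x := e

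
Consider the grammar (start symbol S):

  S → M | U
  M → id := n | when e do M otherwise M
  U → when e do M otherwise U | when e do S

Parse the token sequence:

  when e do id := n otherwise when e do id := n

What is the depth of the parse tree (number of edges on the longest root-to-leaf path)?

5

[S [U when e do [M id := n] otherwise [U when e do [S [M id := n]]]]]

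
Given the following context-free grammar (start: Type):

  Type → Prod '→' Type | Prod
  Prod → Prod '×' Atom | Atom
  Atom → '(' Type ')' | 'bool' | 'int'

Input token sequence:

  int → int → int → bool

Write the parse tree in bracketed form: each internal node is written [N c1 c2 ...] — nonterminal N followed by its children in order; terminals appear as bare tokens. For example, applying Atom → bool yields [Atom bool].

[Type [Prod [Atom int]] → [Type [Prod [Atom int]] → [Type [Prod [Atom int]] → [Type [Prod [Atom bool]]]]]]

Type
Prod → Type
Atom → Type
int → Type
int → Prod → Type
int → Atom → Type
int → int → Type
int → int → Prod → Type
int → int → Atom → Type
int → int → int → Type
int → int → int → Prod
int → int → int → Atom
int → int → int → bool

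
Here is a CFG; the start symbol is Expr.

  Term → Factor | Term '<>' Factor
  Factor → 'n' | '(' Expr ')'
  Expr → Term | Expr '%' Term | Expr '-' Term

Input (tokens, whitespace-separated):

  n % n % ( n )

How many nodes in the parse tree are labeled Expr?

[Expr [Expr [Expr [Term [Factor n]]] % [Term [Factor n]]] % [Term [Factor ( [Expr [Term [Factor n]]] )]]]

4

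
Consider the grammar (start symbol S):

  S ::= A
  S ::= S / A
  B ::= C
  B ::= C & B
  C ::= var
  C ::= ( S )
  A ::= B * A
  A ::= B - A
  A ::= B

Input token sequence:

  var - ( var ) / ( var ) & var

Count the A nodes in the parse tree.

[S [S [A [B [C var]] - [A [B [C ( [S [A [B [C var]]]] )]]]]] / [A [B [C ( [S [A [B [C var]]]] )] & [B [C var]]]]]

5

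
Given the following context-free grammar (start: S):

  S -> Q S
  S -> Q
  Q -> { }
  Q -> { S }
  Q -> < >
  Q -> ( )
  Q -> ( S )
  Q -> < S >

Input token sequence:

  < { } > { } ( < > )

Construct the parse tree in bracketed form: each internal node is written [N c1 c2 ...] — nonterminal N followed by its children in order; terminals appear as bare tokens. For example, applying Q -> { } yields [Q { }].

[S [Q < [S [Q { }]] >] [S [Q { }] [S [Q ( [S [Q < >]] )]]]]

S
Q S
< S > S
< Q > S
< { } > S
< { } > Q S
< { } > { } S
< { } > { } Q
< { } > { } ( S )
< { } > { } ( Q )
< { } > { } ( < > )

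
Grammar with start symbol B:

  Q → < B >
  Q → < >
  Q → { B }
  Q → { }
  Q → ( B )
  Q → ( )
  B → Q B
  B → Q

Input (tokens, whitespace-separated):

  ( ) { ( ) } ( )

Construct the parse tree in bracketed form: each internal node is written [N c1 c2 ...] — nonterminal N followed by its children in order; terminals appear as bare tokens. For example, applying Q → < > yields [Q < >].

B
Q B
( ) B
( ) Q B
( ) { B } B
( ) { Q } B
( ) { ( ) } B
( ) { ( ) } Q
( ) { ( ) } ( )

[B [Q ( )] [B [Q { [B [Q ( )]] }] [B [Q ( )]]]]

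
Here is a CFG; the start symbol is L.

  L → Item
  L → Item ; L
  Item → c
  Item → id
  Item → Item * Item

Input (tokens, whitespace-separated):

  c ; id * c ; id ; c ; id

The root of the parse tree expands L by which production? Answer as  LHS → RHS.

L → Item ; L

[L [Item c] ; [L [Item [Item id] * [Item c]] ; [L [Item id] ; [L [Item c] ; [L [Item id]]]]]]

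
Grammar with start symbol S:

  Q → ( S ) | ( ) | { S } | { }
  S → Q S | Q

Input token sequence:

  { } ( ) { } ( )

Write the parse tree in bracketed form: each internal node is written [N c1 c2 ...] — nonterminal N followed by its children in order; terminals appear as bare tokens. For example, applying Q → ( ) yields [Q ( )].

S
Q S
{ } S
{ } Q S
{ } ( ) S
{ } ( ) Q S
{ } ( ) { } S
{ } ( ) { } Q
{ } ( ) { } ( )

[S [Q { }] [S [Q ( )] [S [Q { }] [S [Q ( )]]]]]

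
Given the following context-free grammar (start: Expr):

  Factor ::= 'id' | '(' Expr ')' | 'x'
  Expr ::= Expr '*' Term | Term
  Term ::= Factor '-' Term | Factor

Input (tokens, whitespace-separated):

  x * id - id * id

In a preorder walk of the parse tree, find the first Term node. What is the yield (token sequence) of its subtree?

[Expr [Expr [Expr [Term [Factor x]]] * [Term [Factor id] - [Term [Factor id]]]] * [Term [Factor id]]]

x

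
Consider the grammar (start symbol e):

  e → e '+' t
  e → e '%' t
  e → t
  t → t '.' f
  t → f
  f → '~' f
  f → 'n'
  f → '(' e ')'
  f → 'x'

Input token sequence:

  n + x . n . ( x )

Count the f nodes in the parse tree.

5

[e [e [t [f n]]] + [t [t [t [f x]] . [f n]] . [f ( [e [t [f x]]] )]]]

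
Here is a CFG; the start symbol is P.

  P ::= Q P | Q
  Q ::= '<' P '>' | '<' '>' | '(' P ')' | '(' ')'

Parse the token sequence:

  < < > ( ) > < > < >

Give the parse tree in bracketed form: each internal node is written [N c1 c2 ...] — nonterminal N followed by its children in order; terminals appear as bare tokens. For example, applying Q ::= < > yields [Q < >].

[P [Q < [P [Q < >] [P [Q ( )]]] >] [P [Q < >] [P [Q < >]]]]

P
Q P
< P > P
< Q P > P
< < > P > P
< < > Q > P
< < > ( ) > P
< < > ( ) > Q P
< < > ( ) > < > P
< < > ( ) > < > Q
< < > ( ) > < > < >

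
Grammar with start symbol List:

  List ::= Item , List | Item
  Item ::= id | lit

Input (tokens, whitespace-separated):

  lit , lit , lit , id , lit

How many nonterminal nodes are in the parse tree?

10

[List [Item lit] , [List [Item lit] , [List [Item lit] , [List [Item id] , [List [Item lit]]]]]]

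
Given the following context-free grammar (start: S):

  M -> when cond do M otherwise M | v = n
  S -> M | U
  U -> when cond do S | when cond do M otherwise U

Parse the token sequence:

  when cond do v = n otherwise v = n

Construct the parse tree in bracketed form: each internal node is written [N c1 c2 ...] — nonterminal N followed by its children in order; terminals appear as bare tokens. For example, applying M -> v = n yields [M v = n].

S
M
when cond do M otherwise M
when cond do v = n otherwise M
when cond do v = n otherwise v = n

[S [M when cond do [M v = n] otherwise [M v = n]]]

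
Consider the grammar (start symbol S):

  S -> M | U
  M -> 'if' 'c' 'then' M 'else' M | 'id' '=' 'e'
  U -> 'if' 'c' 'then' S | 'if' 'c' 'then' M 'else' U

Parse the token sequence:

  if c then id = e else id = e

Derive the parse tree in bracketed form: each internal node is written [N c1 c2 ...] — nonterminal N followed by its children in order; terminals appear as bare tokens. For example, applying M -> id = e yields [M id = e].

[S [M if c then [M id = e] else [M id = e]]]

S
M
if c then M else M
if c then id = e else M
if c then id = e else id = e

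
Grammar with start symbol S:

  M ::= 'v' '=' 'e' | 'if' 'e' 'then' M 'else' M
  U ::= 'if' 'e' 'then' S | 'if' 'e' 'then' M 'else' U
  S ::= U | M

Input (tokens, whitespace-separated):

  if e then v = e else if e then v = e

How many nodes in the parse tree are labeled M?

[S [U if e then [M v = e] else [U if e then [S [M v = e]]]]]

2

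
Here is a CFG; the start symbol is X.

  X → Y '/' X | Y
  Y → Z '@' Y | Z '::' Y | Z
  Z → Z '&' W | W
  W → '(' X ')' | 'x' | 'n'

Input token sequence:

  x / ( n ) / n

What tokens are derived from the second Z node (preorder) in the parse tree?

( n )

[X [Y [Z [W x]]] / [X [Y [Z [W ( [X [Y [Z [W n]]]] )]]] / [X [Y [Z [W n]]]]]]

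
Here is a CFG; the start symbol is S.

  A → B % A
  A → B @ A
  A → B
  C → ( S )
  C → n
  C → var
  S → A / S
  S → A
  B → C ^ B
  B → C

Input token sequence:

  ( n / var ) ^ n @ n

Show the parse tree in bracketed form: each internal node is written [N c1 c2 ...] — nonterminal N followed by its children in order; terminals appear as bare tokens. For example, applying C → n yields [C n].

[S [A [B [C ( [S [A [B [C n]]] / [S [A [B [C var]]]]] )] ^ [B [C n]]] @ [A [B [C n]]]]]

S
A
B @ A
C ^ B @ A
( S ) ^ B @ A
( A / S ) ^ B @ A
( B / S ) ^ B @ A
( C / S ) ^ B @ A
( n / S ) ^ B @ A
( n / A ) ^ B @ A
( n / B ) ^ B @ A
( n / C ) ^ B @ A
( n / var ) ^ B @ A
( n / var ) ^ C @ A
( n / var ) ^ n @ A
( n / var ) ^ n @ B
( n / var ) ^ n @ C
( n / var ) ^ n @ n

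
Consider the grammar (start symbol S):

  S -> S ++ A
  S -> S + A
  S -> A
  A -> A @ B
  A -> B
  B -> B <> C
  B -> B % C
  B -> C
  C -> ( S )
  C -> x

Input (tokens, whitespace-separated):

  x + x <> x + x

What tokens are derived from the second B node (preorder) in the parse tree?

[S [S [S [A [B [C x]]]] + [A [B [B [C x]] <> [C x]]]] + [A [B [C x]]]]

x <> x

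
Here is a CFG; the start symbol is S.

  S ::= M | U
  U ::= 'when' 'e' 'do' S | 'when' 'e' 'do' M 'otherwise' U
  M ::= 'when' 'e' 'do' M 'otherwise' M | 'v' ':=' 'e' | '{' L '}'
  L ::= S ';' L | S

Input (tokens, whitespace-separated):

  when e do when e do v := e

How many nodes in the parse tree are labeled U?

[S [U when e do [S [U when e do [S [M v := e]]]]]]

2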